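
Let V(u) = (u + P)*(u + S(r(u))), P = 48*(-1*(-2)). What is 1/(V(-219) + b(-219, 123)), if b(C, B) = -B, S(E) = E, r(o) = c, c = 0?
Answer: 1/26814 ≈ 3.7294e-5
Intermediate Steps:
r(o) = 0
P = 96 (P = 48*2 = 96)
V(u) = u*(96 + u) (V(u) = (u + 96)*(u + 0) = (96 + u)*u = u*(96 + u))
1/(V(-219) + b(-219, 123)) = 1/(-219*(96 - 219) - 1*123) = 1/(-219*(-123) - 123) = 1/(26937 - 123) = 1/26814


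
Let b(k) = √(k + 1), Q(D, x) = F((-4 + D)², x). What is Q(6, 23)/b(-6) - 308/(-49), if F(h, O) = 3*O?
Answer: 44/7 - 69*I*√5/5 ≈ 6.2857 - 30.858*I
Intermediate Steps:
Q(D, x) = 3*x
b(k) = √(1 + k)
Q(6, 23)/b(-6) - 308/(-49) = (3*23)/(√(1 - 6)) - 308/(-49) = 69/(√(-5)) - 308*(-1/49) = 69/((I*√5)) + 44/7 = 69*(-I*√5/5) + 44/7 = -69*I*√5/5 + 44/7 = 44/7 - 69*I*√5/5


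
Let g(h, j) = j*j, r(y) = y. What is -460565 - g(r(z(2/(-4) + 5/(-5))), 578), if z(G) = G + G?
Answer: -794649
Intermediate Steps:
z(G) = 2*G
g(h, j) = j²
-460565 - g(r(z(2/(-4) + 5/(-5))), 578) = -460565 - 1*578² = -460565 - 1*334084 = -460565 - 334084 = -794649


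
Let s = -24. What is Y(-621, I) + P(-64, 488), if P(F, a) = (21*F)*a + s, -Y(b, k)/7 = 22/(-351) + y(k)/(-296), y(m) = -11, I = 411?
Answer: -68144952259/103896 ≈ -6.5590e+5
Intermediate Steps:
Y(b, k) = 18557/103896 (Y(b, k) = -7*(22/(-351) - 11/(-296)) = -7*(22*(-1/351) - 11*(-1/296)) = -7*(-22/351 + 11/296) = -7*(-2651/103896) = 18557/103896)
P(F, a) = -24 + 21*F*a (P(F, a) = (21*F)*a - 24 = 21*F*a - 24 = -24 + 21*F*a)
Y(-621, I) + P(-64, 488) = 18557/103896 + (-24 + 21*(-64)*488) = 18557/103896 + (-24 - 655872) = 18557/103896 - 655896 = -68144952259/103896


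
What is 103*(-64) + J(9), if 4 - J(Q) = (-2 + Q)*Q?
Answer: -6651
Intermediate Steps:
J(Q) = 4 - Q*(-2 + Q) (J(Q) = 4 - (-2 + Q)*Q = 4 - Q*(-2 + Q))
103*(-64) + J(9) = 103*(-64) + (4 - 1*9² + 2*9) = -6592 + (4 - 1*81 + 18) = -6592 + (4 - 81 + 18) = -6592 - 59 = -6651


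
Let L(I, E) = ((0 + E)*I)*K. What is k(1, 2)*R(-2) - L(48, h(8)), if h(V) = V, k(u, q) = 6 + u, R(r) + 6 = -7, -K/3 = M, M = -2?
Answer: -2395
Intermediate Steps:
K = 6 (K = -3*(-2) = 6)
R(r) = -13 (R(r) = -6 - 7 = -13)
L(I, E) = 6*E*I (L(I, E) = ((0 + E)*I)*6 = (E*I)*6 = 6*E*I)
k(1, 2)*R(-2) - L(48, h(8)) = (6 + 1)*(-13) - 6*8*48 = 7*(-13) - 1*2304 = -91 - 2304 = -2395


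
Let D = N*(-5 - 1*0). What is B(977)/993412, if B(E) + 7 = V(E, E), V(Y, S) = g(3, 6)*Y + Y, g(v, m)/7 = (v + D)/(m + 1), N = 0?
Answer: 3901/993412 ≈ 0.0039269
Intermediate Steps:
D = 0 (D = 0*(-5 - 1*0) = 0*(-5 + 0) = 0*(-5) = 0)
g(v, m) = 7*v/(1 + m) (g(v, m) = 7*((v + 0)/(m + 1)) = 7*(v/(1 + m)) = 7*v/(1 + m))
V(Y, S) = 4*Y (V(Y, S) = (7*3/(1 + 6))*Y + Y = (7*3/7)*Y + Y = (7*3*(⅐))*Y + Y = 3*Y + Y = 4*Y)
B(E) = -7 + 4*E
B(977)/993412 = (-7 + 4*977)/993412 = (-7 + 3908)*(1/993412) = 3901*(1/993412) = 3901/993412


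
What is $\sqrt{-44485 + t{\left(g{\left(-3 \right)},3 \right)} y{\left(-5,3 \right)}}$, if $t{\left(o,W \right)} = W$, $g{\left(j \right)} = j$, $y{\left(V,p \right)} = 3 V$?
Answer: $i \sqrt{44530} \approx 211.02 i$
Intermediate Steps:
$\sqrt{-44485 + t{\left(g{\left(-3 \right)},3 \right)} y{\left(-5,3 \right)}} = \sqrt{-44485 + 3 \cdot 3 \left(-5\right)} = \sqrt{-44485 + 3 \left(-15\right)} = \sqrt{-44485 - 45} = \sqrt{-44530} = i \sqrt{44530}$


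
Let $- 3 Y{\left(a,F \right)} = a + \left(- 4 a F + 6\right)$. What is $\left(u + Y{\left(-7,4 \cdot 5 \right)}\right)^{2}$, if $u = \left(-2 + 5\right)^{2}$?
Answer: $\frac{283024}{9} \approx 31447.0$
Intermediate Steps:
$Y{\left(a,F \right)} = -2 - \frac{a}{3} + \frac{4 F a}{3}$ ($Y{\left(a,F \right)} = - \frac{a + \left(- 4 a F + 6\right)}{3} = - \frac{a - \left(-6 + 4 F a\right)}{3} = - \frac{6 + a - 4 F a}{3} = -2 - \frac{a}{3} + \frac{4 F a}{3}$)
$u = 9$ ($u = 3^{2} = 9$)
$\left(u + Y{\left(-7,4 \cdot 5 \right)}\right)^{2} = \left(9 - \left(- \frac{1}{3} - \frac{4}{3} \cdot 4 \cdot 5 \left(-7\right)\right)\right)^{2} = \left(9 + \left(-2 + \frac{7}{3} + \frac{4}{3} \cdot 20 \left(-7\right)\right)\right)^{2} = \left(9 - \frac{559}{3}\right)^{2} = \left(- \frac{532}{3}\right)^{2} = \frac{283024}{9}$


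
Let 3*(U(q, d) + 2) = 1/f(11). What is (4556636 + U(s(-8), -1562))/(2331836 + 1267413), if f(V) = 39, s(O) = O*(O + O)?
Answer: 533126179/421112133 ≈ 1.2660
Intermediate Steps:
s(O) = 2*O**2 (s(O) = O*(2*O) = 2*O**2)
U(q, d) = -233/117 (U(q, d) = -2 + (1/3)/39 = -2 + (1/3)*(1/39) = -2 + 1/117 = -233/117)
(4556636 + U(s(-8), -1562))/(2331836 + 1267413) = (4556636 - 233/117)/(2331836 + 1267413) = (533126179/117)/3599249 = (533126179/117)*(1/3599249) = 533126179/421112133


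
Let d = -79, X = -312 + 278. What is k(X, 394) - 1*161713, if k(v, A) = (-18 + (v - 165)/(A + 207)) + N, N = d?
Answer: -97248009/601 ≈ -1.6181e+5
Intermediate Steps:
X = -34
N = -79
k(v, A) = -97 + (-165 + v)/(207 + A) (k(v, A) = (-18 + (v - 165)/(A + 207)) - 79 = (-18 + (-165 + v)/(207 + A)) - 79 = -97 + (-165 + v)/(207 + A))
k(X, 394) - 1*161713 = (-20244 - 34 - 97*394)/(207 + 394) - 1*161713 = (-20244 - 34 - 38218)/601 - 161713 = (1/601)*(-58496) - 161713 = -58496/601 - 161713 = -97248009/601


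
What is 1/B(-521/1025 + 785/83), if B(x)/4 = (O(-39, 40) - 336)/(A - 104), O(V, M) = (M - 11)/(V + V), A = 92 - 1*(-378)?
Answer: -7137/26237 ≈ -0.27202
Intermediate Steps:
A = 470 (A = 92 + 378 = 470)
O(V, M) = (-11 + M)/(2*V) (O(V, M) = (-11 + M)/((2*V)) = (-11 + M)*(1/(2*V)) = (-11 + M)/(2*V))
B(x) = -26237/7137 (B(x) = 4*(((½)*(-11 + 40)/(-39) - 336)/(470 - 104)) = 4*(((½)*(-1/39)*29 - 336)/366) = 4*((-29/78 - 336)*(1/366)) = 4*(-26237/78*1/366) = 4*(-26237/28548) = -26237/7137)
1/B(-521/1025 + 785/83) = 1/(-26237/7137) = -7137/26237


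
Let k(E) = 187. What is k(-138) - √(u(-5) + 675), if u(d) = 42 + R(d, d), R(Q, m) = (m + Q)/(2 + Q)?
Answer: 187 - √6483/3 ≈ 160.16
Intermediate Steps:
R(Q, m) = (Q + m)/(2 + Q)
u(d) = 42 + 2*d/(2 + d) (u(d) = 42 + (d + d)/(2 + d) = 42 + (2*d)/(2 + d) = 42 + 2*d/(2 + d))
k(-138) - √(u(-5) + 675) = 187 - √(4*(21 + 11*(-5))/(2 - 5) + 675) = 187 - √(4*(21 - 55)/(-3) + 675) = 187 - √(4*(-⅓)*(-34) + 675) = 187 - √(136/3 + 675) = 187 - √(2161/3) = 187 - √6483/3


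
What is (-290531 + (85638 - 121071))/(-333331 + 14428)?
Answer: 325964/318903 ≈ 1.0221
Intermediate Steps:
(-290531 + (85638 - 121071))/(-333331 + 14428) = (-290531 - 35433)/(-318903) = -325964*(-1/318903) = 325964/318903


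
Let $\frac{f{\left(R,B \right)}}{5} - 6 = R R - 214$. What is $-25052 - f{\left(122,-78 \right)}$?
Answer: $-98432$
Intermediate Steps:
$f{\left(R,B \right)} = -1040 + 5 R^{2}$ ($f{\left(R,B \right)} = 30 + 5 \left(R R - 214\right) = 30 + 5 \left(R^{2} - 214\right) = 30 + 5 \left(-214 + R^{2}\right) = 30 + \left(-1070 + 5 R^{2}\right) = -1040 + 5 R^{2}$)
$-25052 - f{\left(122,-78 \right)} = -25052 - \left(-1040 + 5 \cdot 122^{2}\right) = -25052 - \left(-1040 + 5 \cdot 14884\right) = -25052 - \left(-1040 + 74420\right) = -25052 - 73380 = -98432$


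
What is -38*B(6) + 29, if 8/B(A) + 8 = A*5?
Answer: 167/11 ≈ 15.182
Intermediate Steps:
B(A) = 8/(-8 + 5*A) (B(A) = 8/(-8 + A*5) = 8/(-8 + 5*A))
-38*B(6) + 29 = -304/(-8 + 5*6) + 29 = -304/(-8 + 30) + 29 = -304/22 + 29 = -38*4/11 + 29 = -152/11 + 29 = 167/11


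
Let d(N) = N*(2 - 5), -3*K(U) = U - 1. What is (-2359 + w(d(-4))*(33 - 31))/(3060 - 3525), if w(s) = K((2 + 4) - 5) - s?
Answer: 2383/465 ≈ 5.1247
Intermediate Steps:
K(U) = ⅓ - U/3 (K(U) = -(U - 1)/3 = -(-1 + U)/3 = ⅓ - U/3)
d(N) = -3*N (d(N) = N*(-3) = -3*N)
w(s) = -s (w(s) = (⅓ - ((2 + 4) - 5)/3) - s = (⅓ - (6 - 5)/3) - s = (⅓ - ⅓*1) - s = (⅓ - ⅓) - s = 0 - s = -s)
(-2359 + w(d(-4))*(33 - 31))/(3060 - 3525) = (-2359 + (-(-3)*(-4))*(33 - 31))/(3060 - 3525) = (-2359 - 1*12*2)/(-465) = (-2359 - 12*2)*(-1/465) = (-2359 - 24)*(-1/465) = -2383*(-1/465) = 2383/465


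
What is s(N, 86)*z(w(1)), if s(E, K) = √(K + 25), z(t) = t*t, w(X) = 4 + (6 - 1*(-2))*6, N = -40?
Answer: 2704*√111 ≈ 28488.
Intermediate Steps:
w(X) = 52 (w(X) = 4 + (6 + 2)*6 = 4 + 8*6 = 4 + 48 = 52)
z(t) = t²
s(E, K) = √(25 + K)
s(N, 86)*z(w(1)) = √(25 + 86)*52² = √111*2704 = 2704*√111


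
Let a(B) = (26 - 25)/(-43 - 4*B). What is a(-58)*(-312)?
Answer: -104/63 ≈ -1.6508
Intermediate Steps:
a(B) = 1/(-43 - 4*B)
a(-58)*(-312) = -1/(43 + 4*(-58))*(-312) = -1/(43 - 232)*(-312) = -1/(-189)*(-312) = -1*(-1/189)*(-312) = (1/189)*(-312) = -104/63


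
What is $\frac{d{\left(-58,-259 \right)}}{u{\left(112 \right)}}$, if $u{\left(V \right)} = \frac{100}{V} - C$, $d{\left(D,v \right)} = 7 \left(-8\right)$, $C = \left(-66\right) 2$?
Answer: $- \frac{1568}{3721} \approx -0.42139$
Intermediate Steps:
$C = -132$
$d{\left(D,v \right)} = -56$
$u{\left(V \right)} = 132 + \frac{100}{V}$ ($u{\left(V \right)} = \frac{100}{V} - -132 = \frac{100}{V} + 132 = 132 + \frac{100}{V}$)
$\frac{d{\left(-58,-259 \right)}}{u{\left(112 \right)}} = - \frac{56}{132 + \frac{100}{112}} = - \frac{56}{132 + 100 \cdot \frac{1}{112}} = - \frac{56}{132 + \frac{25}{28}} = - \frac{56}{\frac{3721}{28}} = \left(-56\right) \frac{28}{3721} = - \frac{1568}{3721}$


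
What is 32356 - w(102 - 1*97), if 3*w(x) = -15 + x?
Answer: 97078/3 ≈ 32359.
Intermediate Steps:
w(x) = -5 + x/3 (w(x) = (-15 + x)/3 = -5 + x/3)
32356 - w(102 - 1*97) = 32356 - (-5 + (102 - 1*97)/3) = 32356 - (-5 + (102 - 97)/3) = 32356 - (-5 + (1/3)*5) = 32356 - (-5 + 5/3) = 32356 - 1*(-10/3) = 32356 + 10/3 = 97078/3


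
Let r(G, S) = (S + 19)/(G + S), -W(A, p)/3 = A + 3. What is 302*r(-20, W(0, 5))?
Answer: -3020/29 ≈ -104.14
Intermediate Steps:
W(A, p) = -9 - 3*A (W(A, p) = -3*(A + 3) = -3*(3 + A) = -9 - 3*A)
r(G, S) = (19 + S)/(G + S)
302*r(-20, W(0, 5)) = 302*((19 + (-9 - 3*0))/(-20 + (-9 - 3*0))) = 302*((19 + (-9 + 0))/(-20 + (-9 + 0))) = 302*((19 - 9)/(-20 - 9)) = 302*(10/(-29)) = 302*(-1/29*10) = 302*(-10/29) = -3020/29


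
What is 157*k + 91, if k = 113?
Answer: 17832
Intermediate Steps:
157*k + 91 = 157*113 + 91 = 17741 + 91 = 17832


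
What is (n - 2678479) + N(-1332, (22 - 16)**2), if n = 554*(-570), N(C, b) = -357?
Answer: -2994616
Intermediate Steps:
n = -315780
(n - 2678479) + N(-1332, (22 - 16)**2) = (-315780 - 2678479) - 357 = -2994259 - 357 = -2994616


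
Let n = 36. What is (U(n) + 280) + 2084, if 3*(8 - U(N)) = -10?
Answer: 7126/3 ≈ 2375.3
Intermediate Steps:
U(N) = 34/3 (U(N) = 8 - ⅓*(-10) = 8 + 10/3 = 34/3)
(U(n) + 280) + 2084 = (34/3 + 280) + 2084 = 874/3 + 2084 = 7126/3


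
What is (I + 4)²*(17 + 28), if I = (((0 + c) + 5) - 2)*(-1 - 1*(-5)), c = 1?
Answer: 18000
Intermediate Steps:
I = 16 (I = (((0 + 1) + 5) - 2)*(-1 - 1*(-5)) = ((1 + 5) - 2)*(-1 + 5) = (6 - 2)*4 = 4*4 = 16)
(I + 4)²*(17 + 28) = (16 + 4)²*(17 + 28) = 20²*45 = 400*45 = 18000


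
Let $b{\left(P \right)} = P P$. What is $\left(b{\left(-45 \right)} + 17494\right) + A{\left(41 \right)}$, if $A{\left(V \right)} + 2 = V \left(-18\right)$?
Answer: $18779$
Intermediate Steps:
$A{\left(V \right)} = -2 - 18 V$ ($A{\left(V \right)} = -2 + V \left(-18\right) = -2 - 18 V$)
$b{\left(P \right)} = P^{2}$
$\left(b{\left(-45 \right)} + 17494\right) + A{\left(41 \right)} = \left(\left(-45\right)^{2} + 17494\right) - 740 = \left(2025 + 17494\right) - 740 = 19519 - 740 = 18779$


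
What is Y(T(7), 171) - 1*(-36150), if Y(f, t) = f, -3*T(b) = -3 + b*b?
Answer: 108404/3 ≈ 36135.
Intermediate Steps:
T(b) = 1 - b²/3 (T(b) = -(-3 + b*b)/3 = -(-3 + b²)/3 = 1 - b²/3)
Y(T(7), 171) - 1*(-36150) = (1 - ⅓*7²) - 1*(-36150) = (1 - ⅓*49) + 36150 = (1 - 49/3) + 36150 = -46/3 + 36150 = 108404/3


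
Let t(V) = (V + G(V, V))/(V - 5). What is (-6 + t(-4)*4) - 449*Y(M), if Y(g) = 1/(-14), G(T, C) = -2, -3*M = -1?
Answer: 1207/42 ≈ 28.738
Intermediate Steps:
M = ⅓ (M = -⅓*(-1) = ⅓ ≈ 0.33333)
t(V) = (-2 + V)/(-5 + V) (t(V) = (V - 2)/(V - 5) = (-2 + V)/(-5 + V))
Y(g) = -1/14
(-6 + t(-4)*4) - 449*Y(M) = (-6 + ((-2 - 4)/(-5 - 4))*4) - 449*(-1/14) = (-6 + (-6/(-9))*4) + 449/14 = (-6 - ⅑*(-6)*4) + 449/14 = (-6 + (⅔)*4) + 449/14 = (-6 + 8/3) + 449/14 = -10/3 + 449/14 = 1207/42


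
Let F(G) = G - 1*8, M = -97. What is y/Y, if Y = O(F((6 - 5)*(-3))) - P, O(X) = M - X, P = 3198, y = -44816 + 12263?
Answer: 32553/3284 ≈ 9.9126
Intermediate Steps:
y = -32553
F(G) = -8 + G (F(G) = G - 8 = -8 + G)
O(X) = -97 - X
Y = -3284 (Y = (-97 - (-8 + (6 - 5)*(-3))) - 1*3198 = (-97 - (-8 + 1*(-3))) - 3198 = (-97 - (-8 - 3)) - 3198 = (-97 - 1*(-11)) - 3198 = (-97 + 11) - 3198 = -86 - 3198 = -3284)
y/Y = -32553/(-3284) = -32553*(-1/3284) = 32553/3284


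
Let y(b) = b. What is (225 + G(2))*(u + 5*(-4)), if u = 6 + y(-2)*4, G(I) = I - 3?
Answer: -4928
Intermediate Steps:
G(I) = -3 + I
u = -2 (u = 6 - 2*4 = 6 - 8 = -2)
(225 + G(2))*(u + 5*(-4)) = (225 + (-3 + 2))*(-2 + 5*(-4)) = (225 - 1)*(-2 - 20) = 224*(-22) = -4928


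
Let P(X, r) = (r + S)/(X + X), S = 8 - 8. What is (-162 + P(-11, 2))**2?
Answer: 3179089/121 ≈ 26273.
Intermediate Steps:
S = 0
P(X, r) = r/(2*X) (P(X, r) = (r + 0)/(X + X) = r/((2*X)) = r*(1/(2*X)) = r/(2*X))
(-162 + P(-11, 2))**2 = (-162 + (1/2)*2/(-11))**2 = (-162 + (1/2)*2*(-1/11))**2 = (-162 - 1/11)**2 = (-1783/11)**2 = 3179089/121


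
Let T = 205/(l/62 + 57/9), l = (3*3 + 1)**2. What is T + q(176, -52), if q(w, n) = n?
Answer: -19363/739 ≈ -26.202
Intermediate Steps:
l = 100 (l = (9 + 1)**2 = 10**2 = 100)
T = 19065/739 (T = 205/(100/62 + 57/9) = 205/(100*(1/62) + 57*(1/9)) = 205/(50/31 + 19/3) = 205/(739/93) = (93/739)*205 = 19065/739 ≈ 25.798)
T + q(176, -52) = 19065/739 - 52 = -19363/739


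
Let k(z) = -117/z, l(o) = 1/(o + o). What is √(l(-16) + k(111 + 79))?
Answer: I*√373730/760 ≈ 0.80439*I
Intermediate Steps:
l(o) = 1/(2*o)
√(l(-16) + k(111 + 79)) = √((½)/(-16) - 117/(111 + 79)) = √((½)*(-1/16) - 117/190) = √(-1/32 - 117*1/190) = √(-1/32 - 117/190) = √(-1967/3040) = I*√373730/760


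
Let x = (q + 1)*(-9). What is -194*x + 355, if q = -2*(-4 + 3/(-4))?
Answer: 18688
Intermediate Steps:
q = 19/2 (q = -2*(-4 + 3*(-¼)) = -2*(-4 - ¾) = -2*(-19/4) = 19/2 ≈ 9.5000)
x = -189/2 (x = (19/2 + 1)*(-9) = (21/2)*(-9) = -189/2 ≈ -94.500)
-194*x + 355 = -194*(-189/2) + 355 = 18333 + 355 = 18688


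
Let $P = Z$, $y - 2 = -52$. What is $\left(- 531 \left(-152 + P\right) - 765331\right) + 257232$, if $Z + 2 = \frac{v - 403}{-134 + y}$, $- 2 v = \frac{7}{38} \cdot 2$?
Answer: $- \frac{2988999851}{6992} \approx -4.2749 \cdot 10^{5}$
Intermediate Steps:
$y = -50$ ($y = 2 - 52 = -50$)
$v = - \frac{7}{38}$ ($v = - \frac{\frac{7}{38} \cdot 2}{2} = \left(- \frac{1}{2}\right) \frac{7}{19} = - \frac{7}{38} \approx -0.18421$)
$Z = \frac{1337}{6992}$ ($Z = -2 + \frac{- \frac{7}{38} - 403}{-134 - 50} = -2 - \frac{15321}{38 \left(-184\right)} = -2 - - \frac{15321}{6992} = -2 + \frac{15321}{6992} = \frac{1337}{6992} \approx 0.19122$)
$P = \frac{1337}{6992} \approx 0.19122$
$\left(- 531 \left(-152 + P\right) - 765331\right) + 257232 = \left(- 531 \left(-152 + \frac{1337}{6992}\right) - 765331\right) + 257232 = \left(\left(-531\right) \left(- \frac{1061447}{6992}\right) - 765331\right) + 257232 = \left(\frac{563628357}{6992} - 765331\right) + 257232 = - \frac{4787565995}{6992} + 257232 = - \frac{2988999851}{6992}$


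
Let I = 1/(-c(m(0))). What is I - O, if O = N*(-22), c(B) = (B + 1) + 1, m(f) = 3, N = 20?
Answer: 2199/5 ≈ 439.80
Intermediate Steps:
c(B) = 2 + B (c(B) = (1 + B) + 1 = 2 + B)
I = -1/5 (I = 1/(-(2 + 3)) = 1/(-1*5) = 1/(-5) = -1/5 ≈ -0.20000)
O = -440 (O = 20*(-22) = -440)
I - O = -1/5 - 1*(-440) = -1/5 + 440 = 2199/5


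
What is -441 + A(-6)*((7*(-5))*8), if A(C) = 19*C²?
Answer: -191961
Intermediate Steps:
-441 + A(-6)*((7*(-5))*8) = -441 + (19*(-6)²)*((7*(-5))*8) = -441 + (19*36)*(-35*8) = -441 + 684*(-280) = -441 - 191520 = -191961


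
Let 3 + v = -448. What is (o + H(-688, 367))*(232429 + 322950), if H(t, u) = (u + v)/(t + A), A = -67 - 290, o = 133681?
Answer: 7053148150481/95 ≈ 7.4244e+10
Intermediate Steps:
v = -451 (v = -3 - 448 = -451)
A = -357
H(t, u) = (-451 + u)/(-357 + t) (H(t, u) = (u - 451)/(t - 357) = (-451 + u)/(-357 + t))
(o + H(-688, 367))*(232429 + 322950) = (133681 + (-451 + 367)/(-357 - 688))*(232429 + 322950) = (133681 - 84/(-1045))*555379 = (133681 - 1/1045*(-84))*555379 = (133681 + 84/1045)*555379 = (139696729/1045)*555379 = 7053148150481/95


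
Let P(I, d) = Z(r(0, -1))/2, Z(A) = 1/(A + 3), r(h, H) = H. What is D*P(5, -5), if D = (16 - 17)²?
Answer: ¼ ≈ 0.25000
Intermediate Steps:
Z(A) = 1/(3 + A)
P(I, d) = ¼ (P(I, d) = 1/((3 - 1)*2) = (½)/2 = (½)*(½) = ¼)
D = 1 (D = (-1)² = 1)
D*P(5, -5) = 1*(¼) = ¼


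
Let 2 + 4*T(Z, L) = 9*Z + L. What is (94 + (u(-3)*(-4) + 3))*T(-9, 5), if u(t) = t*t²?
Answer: -7995/2 ≈ -3997.5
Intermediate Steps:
u(t) = t³
T(Z, L) = -½ + L/4 + 9*Z/4 (T(Z, L) = -½ + (9*Z + L)/4 = -½ + (L + 9*Z)/4 = -½ + (L/4 + 9*Z/4) = -½ + L/4 + 9*Z/4)
(94 + (u(-3)*(-4) + 3))*T(-9, 5) = (94 + ((-3)³*(-4) + 3))*(-½ + (¼)*5 + (9/4)*(-9)) = (94 + (-27*(-4) + 3))*(-½ + 5/4 - 81/4) = (94 + (108 + 3))*(-39/2) = (94 + 111)*(-39/2) = 205*(-39/2) = -7995/2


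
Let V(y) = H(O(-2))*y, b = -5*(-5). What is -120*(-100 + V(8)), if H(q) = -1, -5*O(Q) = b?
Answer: 12960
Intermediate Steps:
b = 25
O(Q) = -5 (O(Q) = -⅕*25 = -5)
V(y) = -y
-120*(-100 + V(8)) = -120*(-100 - 1*8) = -120*(-100 - 8) = -120*(-108) = 12960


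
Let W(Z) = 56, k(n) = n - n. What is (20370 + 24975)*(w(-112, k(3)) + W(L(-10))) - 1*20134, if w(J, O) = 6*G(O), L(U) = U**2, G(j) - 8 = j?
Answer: 4695746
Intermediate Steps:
G(j) = 8 + j
k(n) = 0
w(J, O) = 48 + 6*O (w(J, O) = 6*(8 + O) = 48 + 6*O)
(20370 + 24975)*(w(-112, k(3)) + W(L(-10))) - 1*20134 = (20370 + 24975)*((48 + 6*0) + 56) - 1*20134 = 45345*((48 + 0) + 56) - 20134 = 45345*(48 + 56) - 20134 = 45345*104 - 20134 = 4715880 - 20134 = 4695746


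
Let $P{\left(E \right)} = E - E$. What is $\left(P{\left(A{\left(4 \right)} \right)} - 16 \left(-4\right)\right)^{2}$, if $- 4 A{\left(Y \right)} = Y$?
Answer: $4096$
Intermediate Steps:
$A{\left(Y \right)} = - \frac{Y}{4}$
$P{\left(E \right)} = 0$
$\left(P{\left(A{\left(4 \right)} \right)} - 16 \left(-4\right)\right)^{2} = \left(0 - 16 \left(-4\right)\right)^{2} = \left(0 - -64\right)^{2} = \left(0 + 64\right)^{2} = 64^{2} = 4096$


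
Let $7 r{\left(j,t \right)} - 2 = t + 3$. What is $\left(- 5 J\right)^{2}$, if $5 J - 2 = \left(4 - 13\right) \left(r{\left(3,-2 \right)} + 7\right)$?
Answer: $\frac{206116}{49} \approx 4206.4$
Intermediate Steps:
$r{\left(j,t \right)} = \frac{5}{7} + \frac{t}{7}$ ($r{\left(j,t \right)} = \frac{2}{7} + \frac{t + 3}{7} = \frac{2}{7} + \frac{3 + t}{7} = \frac{2}{7} + \left(\frac{3}{7} + \frac{t}{7}\right) = \frac{5}{7} + \frac{t}{7}$)
$J = - \frac{454}{35}$ ($J = \frac{2}{5} + \frac{\left(4 - 13\right) \left(\left(\frac{5}{7} + \frac{1}{7} \left(-2\right)\right) + 7\right)}{5} = \frac{2}{5} + \frac{\left(4 - 13\right) \left(\left(\frac{5}{7} - \frac{2}{7}\right) + 7\right)}{5} = \frac{2}{5} + \frac{\left(4 - 13\right) \left(\frac{3}{7} + 7\right)}{5} = \frac{2}{5} + \frac{\left(-9\right) \frac{52}{7}}{5} = \frac{2}{5} + \frac{1}{5} \left(- \frac{468}{7}\right) = \frac{2}{5} - \frac{468}{35} = - \frac{454}{35} \approx -12.971$)
$\left(- 5 J\right)^{2} = \left(\left(-5\right) \left(- \frac{454}{35}\right)\right)^{2} = \left(\frac{454}{7}\right)^{2} = \frac{206116}{49}$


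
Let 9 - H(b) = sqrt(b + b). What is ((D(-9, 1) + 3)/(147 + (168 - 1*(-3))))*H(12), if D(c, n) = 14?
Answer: 51/106 - 17*sqrt(6)/159 ≈ 0.21924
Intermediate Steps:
H(b) = 9 - sqrt(2)*sqrt(b) (H(b) = 9 - sqrt(b + b) = 9 - sqrt(2*b) = 9 - sqrt(2)*sqrt(b))
((D(-9, 1) + 3)/(147 + (168 - 1*(-3))))*H(12) = ((14 + 3)/(147 + (168 - 1*(-3))))*(9 - sqrt(2)*sqrt(12)) = (17/(147 + (168 + 3)))*(9 - sqrt(2)*2*sqrt(3)) = (17/(147 + 171))*(9 - 2*sqrt(6)) = (17/318)*(9 - 2*sqrt(6)) = (17*(1/318))*(9 - 2*sqrt(6)) = 17*(9 - 2*sqrt(6))/318 = 51/106 - 17*sqrt(6)/159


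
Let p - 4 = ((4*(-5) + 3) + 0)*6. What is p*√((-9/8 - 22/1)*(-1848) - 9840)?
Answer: -294*√3655 ≈ -17774.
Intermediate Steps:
p = -98 (p = 4 + ((4*(-5) + 3) + 0)*6 = 4 + ((-20 + 3) + 0)*6 = 4 + (-17 + 0)*6 = 4 - 17*6 = 4 - 102 = -98)
p*√((-9/8 - 22/1)*(-1848) - 9840) = -98*√((-9/8 - 22/1)*(-1848) - 9840) = -98*√((-9*⅛ - 22*1)*(-1848) - 9840) = -98*√((-9/8 - 22)*(-1848) - 9840) = -98*√(-185/8*(-1848) - 9840) = -98*√(42735 - 9840) = -294*√3655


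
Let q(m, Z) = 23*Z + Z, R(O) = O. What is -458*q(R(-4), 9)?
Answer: -98928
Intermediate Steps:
q(m, Z) = 24*Z
-458*q(R(-4), 9) = -10992*9 = -458*216 = -98928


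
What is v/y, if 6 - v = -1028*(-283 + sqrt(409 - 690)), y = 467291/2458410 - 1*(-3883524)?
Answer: -715195720380/9547294704131 + 2527245480*I*sqrt(281)/9547294704131 ≈ -0.074911 + 0.0044373*I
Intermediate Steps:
y = 9547294704131/2458410 (y = 467291*(1/2458410) + 3883524 = 467291/2458410 + 3883524 = 9547294704131/2458410 ≈ 3.8835e+6)
v = -290918 + 1028*I*sqrt(281) (v = 6 - (-1028)*(-283 + sqrt(409 - 690)) = 6 - (-1028)*(-283 + sqrt(-281)) = 6 - (-1028)*(-283 + I*sqrt(281)) = 6 - (290924 - 1028*I*sqrt(281)) = 6 + (-290924 + 1028*I*sqrt(281)) = -290918 + 1028*I*sqrt(281) ≈ -2.9092e+5 + 17232.0*I)
v/y = (-290918 + 1028*I*sqrt(281))/(9547294704131/2458410) = (-290918 + 1028*I*sqrt(281))*(2458410/9547294704131) = -715195720380/9547294704131 + 2527245480*I*sqrt(281)/9547294704131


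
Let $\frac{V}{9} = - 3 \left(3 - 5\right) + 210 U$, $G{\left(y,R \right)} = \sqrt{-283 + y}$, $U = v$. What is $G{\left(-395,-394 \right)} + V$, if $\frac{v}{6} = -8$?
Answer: $-90666 + i \sqrt{678} \approx -90666.0 + 26.038 i$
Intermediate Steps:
$v = -48$ ($v = 6 \left(-8\right) = -48$)
$U = -48$
$V = -90666$ ($V = 9 \left(- 3 \left(3 - 5\right) + 210 \left(-48\right)\right) = 9 \left(\left(-3\right) \left(-2\right) - 10080\right) = 9 \left(6 - 10080\right) = 9 \left(-10074\right) = -90666$)
$G{\left(-395,-394 \right)} + V = \sqrt{-283 - 395} - 90666 = \sqrt{-678} - 90666 = i \sqrt{678} - 90666 = -90666 + i \sqrt{678}$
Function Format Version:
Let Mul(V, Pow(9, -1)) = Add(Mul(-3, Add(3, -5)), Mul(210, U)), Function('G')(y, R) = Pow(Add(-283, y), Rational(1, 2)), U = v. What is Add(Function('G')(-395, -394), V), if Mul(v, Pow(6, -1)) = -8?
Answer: Add(-90666, Mul(I, Pow(678, Rational(1, 2)))) ≈ Add(-90666., Mul(26.038, I))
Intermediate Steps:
v = -48 (v = Mul(6, -8) = -48)
U = -48
V = -90666 (V = Mul(9, Add(Mul(-3, Add(3, -5)), Mul(210, -48))) = Mul(9, Add(Mul(-3, -2), -10080)) = Mul(9, Add(6, -10080)) = Mul(9, -10074) = -90666)
Add(Function('G')(-395, -394), V) = Add(Pow(Add(-283, -395), Rational(1, 2)), -90666) = Add(Pow(-678, Rational(1, 2)), -90666) = Add(Mul(I, Pow(678, Rational(1, 2))), -90666) = Add(-90666, Mul(I, Pow(678, Rational(1, 2))))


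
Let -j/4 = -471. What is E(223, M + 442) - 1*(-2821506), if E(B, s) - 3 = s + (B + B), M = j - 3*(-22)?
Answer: 2824347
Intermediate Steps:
j = 1884 (j = -4*(-471) = 1884)
M = 1950 (M = 1884 - 3*(-22) = 1884 - 1*(-66) = 1884 + 66 = 1950)
E(B, s) = 3 + s + 2*B (E(B, s) = 3 + (s + (B + B)) = 3 + (s + 2*B) = 3 + s + 2*B)
E(223, M + 442) - 1*(-2821506) = (3 + (1950 + 442) + 2*223) - 1*(-2821506) = (3 + 2392 + 446) + 2821506 = 2841 + 2821506 = 2824347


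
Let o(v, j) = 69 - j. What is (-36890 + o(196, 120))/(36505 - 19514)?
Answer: -36941/16991 ≈ -2.1742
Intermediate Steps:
(-36890 + o(196, 120))/(36505 - 19514) = (-36890 + (69 - 1*120))/(36505 - 19514) = (-36890 + (69 - 120))/16991 = (-36890 - 51)*(1/16991) = -36941*1/16991 = -36941/16991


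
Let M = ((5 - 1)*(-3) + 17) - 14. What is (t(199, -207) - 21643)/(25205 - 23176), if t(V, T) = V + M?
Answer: -21453/2029 ≈ -10.573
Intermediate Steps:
M = -9 (M = (4*(-3) + 17) - 14 = (-12 + 17) - 14 = 5 - 14 = -9)
t(V, T) = -9 + V (t(V, T) = V - 9 = -9 + V)
(t(199, -207) - 21643)/(25205 - 23176) = ((-9 + 199) - 21643)/(25205 - 23176) = (190 - 21643)/2029 = -21453*1/2029 = -21453/2029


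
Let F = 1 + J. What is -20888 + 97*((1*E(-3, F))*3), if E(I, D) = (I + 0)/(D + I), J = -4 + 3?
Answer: -20597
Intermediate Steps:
J = -1
F = 0 (F = 1 - 1 = 0)
E(I, D) = I/(D + I)
-20888 + 97*((1*E(-3, F))*3) = -20888 + 97*((1*(-3/(0 - 3)))*3) = -20888 + 97*((1*(-3/(-3)))*3) = -20888 + 97*((1*(-3*(-⅓)))*3) = -20888 + 97*((1*1)*3) = -20888 + 97*(1*3) = -20888 + 97*3 = -20888 + 291 = -20597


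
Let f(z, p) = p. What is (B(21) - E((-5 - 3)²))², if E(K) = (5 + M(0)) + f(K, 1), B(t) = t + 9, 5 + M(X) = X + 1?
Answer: 784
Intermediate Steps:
M(X) = -4 + X (M(X) = -5 + (X + 1) = -5 + (1 + X) = -4 + X)
B(t) = 9 + t
E(K) = 2 (E(K) = (5 + (-4 + 0)) + 1 = (5 - 4) + 1 = 1 + 1 = 2)
(B(21) - E((-5 - 3)²))² = ((9 + 21) - 1*2)² = (30 - 2)² = 28² = 784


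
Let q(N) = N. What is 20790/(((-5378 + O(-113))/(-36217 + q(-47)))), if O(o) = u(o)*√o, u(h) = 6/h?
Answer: 57271617613980/408535741 - 565446420*I*√113/408535741 ≈ 1.4019e+5 - 14.713*I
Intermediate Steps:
O(o) = 6/√o (O(o) = (6/o)*√o = 6/√o)
20790/(((-5378 + O(-113))/(-36217 + q(-47)))) = 20790/(((-5378 + 6/√(-113))/(-36217 - 47))) = 20790/(((-5378 + 6*(-I*√113/113))/(-36264))) = 20790/(((-5378 - 6*I*√113/113)*(-1/36264))) = 20790/(2689/18132 + I*√113/682972)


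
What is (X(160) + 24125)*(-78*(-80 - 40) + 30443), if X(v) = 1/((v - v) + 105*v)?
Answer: 16132155939803/16800 ≈ 9.6025e+8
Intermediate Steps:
X(v) = 1/(105*v) (X(v) = 1/(0 + 105*v) = 1/(105*v))
(X(160) + 24125)*(-78*(-80 - 40) + 30443) = ((1/105)/160 + 24125)*(-78*(-80 - 40) + 30443) = ((1/105)*(1/160) + 24125)*(-78*(-120) + 30443) = (1/16800 + 24125)*(9360 + 30443) = (405300001/16800)*39803 = 16132155939803/16800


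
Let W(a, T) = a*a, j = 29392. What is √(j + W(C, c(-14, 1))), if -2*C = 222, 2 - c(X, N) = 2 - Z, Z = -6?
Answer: √41713 ≈ 204.24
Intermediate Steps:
c(X, N) = -6 (c(X, N) = 2 - (2 - 1*(-6)) = 2 - (2 + 6) = 2 - 1*8 = 2 - 8 = -6)
C = -111 (C = -½*222 = -111)
W(a, T) = a²
√(j + W(C, c(-14, 1))) = √(29392 + (-111)²) = √(29392 + 12321) = √41713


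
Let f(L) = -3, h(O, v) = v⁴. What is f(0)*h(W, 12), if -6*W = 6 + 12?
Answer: -62208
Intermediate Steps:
W = -3 (W = -(6 + 12)/6 = -⅙*18 = -3)
f(0)*h(W, 12) = -3*12⁴ = -3*20736 = -62208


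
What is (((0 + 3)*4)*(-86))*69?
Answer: -71208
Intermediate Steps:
(((0 + 3)*4)*(-86))*69 = ((3*4)*(-86))*69 = (12*(-86))*69 = -1032*69 = -71208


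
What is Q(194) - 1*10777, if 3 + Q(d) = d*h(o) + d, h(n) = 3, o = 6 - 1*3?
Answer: -10004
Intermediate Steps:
o = 3 (o = 6 - 3 = 3)
Q(d) = -3 + 4*d (Q(d) = -3 + (d*3 + d) = -3 + (3*d + d) = -3 + 4*d)
Q(194) - 1*10777 = (-3 + 4*194) - 1*10777 = (-3 + 776) - 10777 = 773 - 10777 = -10004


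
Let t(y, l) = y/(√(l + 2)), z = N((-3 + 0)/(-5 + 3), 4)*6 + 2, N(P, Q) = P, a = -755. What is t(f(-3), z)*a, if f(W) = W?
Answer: 2265*√13/13 ≈ 628.20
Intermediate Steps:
z = 11 (z = ((-3 + 0)/(-5 + 3))*6 + 2 = -3/(-2)*6 + 2 = -3*(-½)*6 + 2 = (3/2)*6 + 2 = 9 + 2 = 11)
t(y, l) = y/√(2 + l) (t(y, l) = y/(√(2 + l)) = y/√(2 + l))
t(f(-3), z)*a = -3/√(2 + 11)*(-755) = -3*√13/13*(-755) = 2265*√13/13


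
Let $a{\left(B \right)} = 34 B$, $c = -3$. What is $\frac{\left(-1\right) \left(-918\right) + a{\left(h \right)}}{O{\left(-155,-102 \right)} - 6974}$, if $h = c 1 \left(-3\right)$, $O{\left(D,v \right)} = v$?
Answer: $- \frac{306}{1769} \approx -0.17298$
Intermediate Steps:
$h = 9$ ($h = \left(-3\right) 1 \left(-3\right) = \left(-3\right) \left(-3\right) = 9$)
$\frac{\left(-1\right) \left(-918\right) + a{\left(h \right)}}{O{\left(-155,-102 \right)} - 6974} = \frac{\left(-1\right) \left(-918\right) + 34 \cdot 9}{-102 - 6974} = \frac{918 + 306}{-7076} = 1224 \left(- \frac{1}{7076}\right) = - \frac{306}{1769}$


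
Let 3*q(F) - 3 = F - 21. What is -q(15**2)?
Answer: -69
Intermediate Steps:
q(F) = -6 + F/3 (q(F) = 1 + (F - 21)/3 = 1 + (-21 + F)/3 = 1 + (-7 + F/3) = -6 + F/3)
-q(15**2) = -(-6 + (1/3)*15**2) = -(-6 + (1/3)*225) = -(-6 + 75) = -1*69 = -69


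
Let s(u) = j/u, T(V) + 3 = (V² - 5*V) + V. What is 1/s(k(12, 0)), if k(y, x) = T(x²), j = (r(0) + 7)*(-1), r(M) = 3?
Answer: 3/10 ≈ 0.30000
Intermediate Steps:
T(V) = -3 + V² - 4*V (T(V) = -3 + ((V² - 5*V) + V) = -3 + (V² - 4*V) = -3 + V² - 4*V)
j = -10 (j = (3 + 7)*(-1) = 10*(-1) = -10)
k(y, x) = -3 + x⁴ - 4*x² (k(y, x) = -3 + (x²)² - 4*x² = -3 + x⁴ - 4*x²)
s(u) = -10/u
1/s(k(12, 0)) = 1/(-10/(-3 + 0⁴ - 4*0²)) = 1/(-10/(-3 + 0 - 4*0)) = 1/(-10/(-3 + 0 + 0)) = 1/(-10/(-3)) = 1/(-10*(-⅓)) = 1/(10/3) = 3/10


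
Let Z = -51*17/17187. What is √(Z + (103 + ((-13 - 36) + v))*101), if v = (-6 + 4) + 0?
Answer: √596458659/337 ≈ 72.470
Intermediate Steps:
v = -2 (v = -2 + 0 = -2)
Z = -17/337 (Z = -867*1/17187 = -17/337 ≈ -0.050445)
√(Z + (103 + ((-13 - 36) + v))*101) = √(-17/337 + (103 + ((-13 - 36) - 2))*101) = √(-17/337 + (103 + (-49 - 2))*101) = √(-17/337 + (103 - 51)*101) = √(-17/337 + 52*101) = √(-17/337 + 5252) = √(1769907/337) = √596458659/337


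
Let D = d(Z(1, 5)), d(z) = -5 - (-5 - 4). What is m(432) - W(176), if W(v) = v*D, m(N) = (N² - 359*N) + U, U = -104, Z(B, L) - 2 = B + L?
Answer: 30728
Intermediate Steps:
Z(B, L) = 2 + B + L (Z(B, L) = 2 + (B + L) = 2 + B + L)
m(N) = -104 + N² - 359*N (m(N) = (N² - 359*N) - 104 = -104 + N² - 359*N)
d(z) = 4 (d(z) = -5 - 1*(-9) = -5 + 9 = 4)
D = 4
W(v) = 4*v (W(v) = v*4 = 4*v)
m(432) - W(176) = (-104 + 432² - 359*432) - 4*176 = (-104 + 186624 - 155088) - 1*704 = 31432 - 704 = 30728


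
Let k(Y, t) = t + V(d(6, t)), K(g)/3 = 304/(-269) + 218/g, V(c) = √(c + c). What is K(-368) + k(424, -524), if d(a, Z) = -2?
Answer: -26191675/49496 + 2*I ≈ -529.17 + 2.0*I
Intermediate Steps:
V(c) = √2*√c (V(c) = √(2*c) = √2*√c)
K(g) = -912/269 + 654/g (K(g) = 3*(304/(-269) + 218/g) = 3*(304*(-1/269) + 218/g) = 3*(-304/269 + 218/g) = -912/269 + 654/g)
k(Y, t) = t + 2*I (k(Y, t) = t + √2*√(-2) = t + √2*(I*√2) = t + 2*I)
K(-368) + k(424, -524) = (-912/269 + 654/(-368)) + (-524 + 2*I) = (-912/269 + 654*(-1/368)) + (-524 + 2*I) = (-912/269 - 327/184) + (-524 + 2*I) = -255771/49496 + (-524 + 2*I) = -26191675/49496 + 2*I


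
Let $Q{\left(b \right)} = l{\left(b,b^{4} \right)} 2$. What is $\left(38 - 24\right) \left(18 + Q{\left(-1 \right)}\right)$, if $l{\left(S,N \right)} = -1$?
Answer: $224$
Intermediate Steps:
$Q{\left(b \right)} = -2$ ($Q{\left(b \right)} = \left(-1\right) 2 = -2$)
$\left(38 - 24\right) \left(18 + Q{\left(-1 \right)}\right) = \left(38 - 24\right) \left(18 - 2\right) = 14 \cdot 16 = 224$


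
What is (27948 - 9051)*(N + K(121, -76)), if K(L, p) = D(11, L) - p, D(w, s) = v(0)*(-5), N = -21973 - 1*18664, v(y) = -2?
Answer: -766292247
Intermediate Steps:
N = -40637 (N = -21973 - 18664 = -40637)
D(w, s) = 10 (D(w, s) = -2*(-5) = 10)
K(L, p) = 10 - p
(27948 - 9051)*(N + K(121, -76)) = (27948 - 9051)*(-40637 + (10 - 1*(-76))) = 18897*(-40637 + (10 + 76)) = 18897*(-40637 + 86) = 18897*(-40551) = -766292247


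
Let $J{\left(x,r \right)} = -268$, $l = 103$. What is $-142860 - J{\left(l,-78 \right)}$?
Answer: $-142592$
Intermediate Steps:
$-142860 - J{\left(l,-78 \right)} = -142860 - -268 = -142860 + 268 = -142592$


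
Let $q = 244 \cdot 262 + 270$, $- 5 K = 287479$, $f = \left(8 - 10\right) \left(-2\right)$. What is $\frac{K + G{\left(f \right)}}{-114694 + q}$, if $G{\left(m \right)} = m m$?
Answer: $\frac{287399}{252480} \approx 1.1383$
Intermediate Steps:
$f = 4$ ($f = \left(-2\right) \left(-2\right) = 4$)
$G{\left(m \right)} = m^{2}$
$K = - \frac{287479}{5}$ ($K = \left(- \frac{1}{5}\right) 287479 = - \frac{287479}{5} \approx -57496.0$)
$q = 64198$ ($q = 63928 + 270 = 64198$)
$\frac{K + G{\left(f \right)}}{-114694 + q} = \frac{- \frac{287479}{5} + 4^{2}}{-114694 + 64198} = \frac{- \frac{287479}{5} + 16}{-50496} = \left(- \frac{287399}{5}\right) \left(- \frac{1}{50496}\right) = \frac{287399}{252480}$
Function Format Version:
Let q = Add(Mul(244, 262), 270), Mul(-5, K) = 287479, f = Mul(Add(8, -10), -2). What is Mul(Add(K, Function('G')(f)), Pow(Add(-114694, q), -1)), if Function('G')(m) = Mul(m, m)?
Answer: Rational(287399, 252480) ≈ 1.1383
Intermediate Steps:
f = 4 (f = Mul(-2, -2) = 4)
Function('G')(m) = Pow(m, 2)
K = Rational(-287479, 5) (K = Mul(Rational(-1, 5), 287479) = Rational(-287479, 5) ≈ -57496.)
q = 64198 (q = Add(63928, 270) = 64198)
Mul(Add(K, Function('G')(f)), Pow(Add(-114694, q), -1)) = Mul(Add(Rational(-287479, 5), Pow(4, 2)), Pow(Add(-114694, 64198), -1)) = Mul(Add(Rational(-287479, 5), 16), Pow(-50496, -1)) = Mul(Rational(-287399, 5), Rational(-1, 50496)) = Rational(287399, 252480)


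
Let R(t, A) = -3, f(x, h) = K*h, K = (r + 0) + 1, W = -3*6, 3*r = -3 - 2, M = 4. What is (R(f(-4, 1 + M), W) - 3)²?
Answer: 36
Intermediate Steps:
r = -5/3 (r = (-3 - 2)/3 = (⅓)*(-5) = -5/3 ≈ -1.6667)
W = -18
K = -⅔ (K = (-5/3 + 0) + 1 = -5/3 + 1 = -⅔ ≈ -0.66667)
f(x, h) = -2*h/3
(R(f(-4, 1 + M), W) - 3)² = (-3 - 3)² = (-6)² = 36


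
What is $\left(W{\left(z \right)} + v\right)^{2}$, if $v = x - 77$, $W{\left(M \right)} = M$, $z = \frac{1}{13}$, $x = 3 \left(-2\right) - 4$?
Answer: $\frac{1276900}{169} \approx 7555.6$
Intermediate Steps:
$x = -10$ ($x = -6 - 4 = -10$)
$z = \frac{1}{13} \approx 0.076923$
$v = -87$ ($v = -10 - 77 = -87$)
$\left(W{\left(z \right)} + v\right)^{2} = \left(\frac{1}{13} - 87\right)^{2} = \left(- \frac{1130}{13}\right)^{2} = \frac{1276900}{169}$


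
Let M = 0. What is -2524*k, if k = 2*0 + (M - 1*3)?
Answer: 7572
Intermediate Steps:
k = -3 (k = 2*0 + (0 - 1*3) = 0 + (0 - 3) = 0 - 3 = -3)
-2524*k = -2524*(-3) = 7572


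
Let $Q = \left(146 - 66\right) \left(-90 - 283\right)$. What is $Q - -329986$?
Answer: $300146$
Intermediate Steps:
$Q = -29840$ ($Q = 80 \left(-373\right) = -29840$)
$Q - -329986 = -29840 - -329986 = -29840 + 329986 = 300146$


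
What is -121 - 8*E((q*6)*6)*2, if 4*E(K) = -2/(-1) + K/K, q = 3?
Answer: -133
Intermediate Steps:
E(K) = ¾ (E(K) = (-2/(-1) + K/K)/4 = (-2*(-1) + 1)/4 = (2 + 1)/4 = (¼)*3 = ¾)
-121 - 8*E((q*6)*6)*2 = -121 - 8*¾*2 = -121 - 6*2 = -121 - 12 = -133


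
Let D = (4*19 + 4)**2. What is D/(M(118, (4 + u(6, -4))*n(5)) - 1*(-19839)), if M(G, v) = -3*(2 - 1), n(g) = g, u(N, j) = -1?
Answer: 1600/4959 ≈ 0.32265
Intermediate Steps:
M(G, v) = -3 (M(G, v) = -3*1 = -3)
D = 6400 (D = (76 + 4)**2 = 80**2 = 6400)
D/(M(118, (4 + u(6, -4))*n(5)) - 1*(-19839)) = 6400/(-3 - 1*(-19839)) = 6400/(-3 + 19839) = 6400/19836 = 6400*(1/19836) = 1600/4959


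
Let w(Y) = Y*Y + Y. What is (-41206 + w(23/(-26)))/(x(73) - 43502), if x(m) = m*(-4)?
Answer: 27855325/29604744 ≈ 0.94091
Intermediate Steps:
x(m) = -4*m
w(Y) = Y + Y² (w(Y) = Y² + Y = Y + Y²)
(-41206 + w(23/(-26)))/(x(73) - 43502) = (-41206 + (23/(-26))*(1 + 23/(-26)))/(-4*73 - 43502) = (-41206 + (23*(-1/26))*(1 + 23*(-1/26)))/(-292 - 43502) = (-41206 - 23*(1 - 23/26)/26)/(-43794) = (-41206 - 23/26*3/26)*(-1/43794) = (-41206 - 69/676)*(-1/43794) = -27855325/676*(-1/43794) = 27855325/29604744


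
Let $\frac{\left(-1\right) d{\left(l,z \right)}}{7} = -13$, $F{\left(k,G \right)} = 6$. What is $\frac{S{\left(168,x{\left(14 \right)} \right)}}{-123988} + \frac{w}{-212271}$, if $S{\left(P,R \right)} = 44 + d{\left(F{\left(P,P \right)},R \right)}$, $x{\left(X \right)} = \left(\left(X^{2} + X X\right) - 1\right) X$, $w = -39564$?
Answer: $\frac{1625601549}{8773018916} \approx 0.1853$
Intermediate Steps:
$d{\left(l,z \right)} = 91$ ($d{\left(l,z \right)} = \left(-7\right) \left(-13\right) = 91$)
$x{\left(X \right)} = X \left(-1 + 2 X^{2}\right)$ ($x{\left(X \right)} = \left(\left(X^{2} + X^{2}\right) - 1\right) X = \left(2 X^{2} - 1\right) X = \left(-1 + 2 X^{2}\right) X = X \left(-1 + 2 X^{2}\right)$)
$S{\left(P,R \right)} = 135$ ($S{\left(P,R \right)} = 44 + 91 = 135$)
$\frac{S{\left(168,x{\left(14 \right)} \right)}}{-123988} + \frac{w}{-212271} = \frac{135}{-123988} - \frac{39564}{-212271} = 135 \left(- \frac{1}{123988}\right) - - \frac{13188}{70757} = - \frac{135}{123988} + \frac{13188}{70757} = \frac{1625601549}{8773018916}$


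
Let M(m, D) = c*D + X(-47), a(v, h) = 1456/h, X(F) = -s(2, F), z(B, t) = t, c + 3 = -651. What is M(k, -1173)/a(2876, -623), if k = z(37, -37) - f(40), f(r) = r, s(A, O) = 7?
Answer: -68275015/208 ≈ -3.2825e+5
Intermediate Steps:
c = -654 (c = -3 - 651 = -654)
X(F) = -7 (X(F) = -1*7 = -7)
k = -77 (k = -37 - 1*40 = -37 - 40 = -77)
M(m, D) = -7 - 654*D (M(m, D) = -654*D - 7 = -7 - 654*D)
M(k, -1173)/a(2876, -623) = (-7 - 654*(-1173))/((1456/(-623))) = (-7 + 767142)/((1456*(-1/623))) = 767135/(-208/89) = 767135*(-89/208) = -68275015/208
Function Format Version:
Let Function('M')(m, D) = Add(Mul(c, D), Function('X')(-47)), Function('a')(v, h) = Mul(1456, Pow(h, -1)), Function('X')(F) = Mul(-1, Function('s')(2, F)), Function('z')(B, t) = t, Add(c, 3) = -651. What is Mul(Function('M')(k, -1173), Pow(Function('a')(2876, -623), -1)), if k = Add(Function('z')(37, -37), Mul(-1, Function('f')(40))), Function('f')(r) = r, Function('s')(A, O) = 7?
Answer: Rational(-68275015, 208) ≈ -3.2825e+5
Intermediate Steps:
c = -654 (c = Add(-3, -651) = -654)
Function('X')(F) = -7 (Function('X')(F) = Mul(-1, 7) = -7)
k = -77 (k = Add(-37, Mul(-1, 40)) = Add(-37, -40) = -77)
Function('M')(m, D) = Add(-7, Mul(-654, D)) (Function('M')(m, D) = Add(Mul(-654, D), -7) = Add(-7, Mul(-654, D)))
Mul(Function('M')(k, -1173), Pow(Function('a')(2876, -623), -1)) = Mul(Add(-7, Mul(-654, -1173)), Pow(Mul(1456, Pow(-623, -1)), -1)) = Mul(Add(-7, 767142), Pow(Mul(1456, Rational(-1, 623)), -1)) = Mul(767135, Pow(Rational(-208, 89), -1)) = Mul(767135, Rational(-89, 208)) = Rational(-68275015, 208)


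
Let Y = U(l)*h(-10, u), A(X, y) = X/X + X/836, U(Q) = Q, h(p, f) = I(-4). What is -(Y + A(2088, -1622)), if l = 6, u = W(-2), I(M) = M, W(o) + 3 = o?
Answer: 4285/209 ≈ 20.502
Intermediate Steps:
W(o) = -3 + o
u = -5 (u = -3 - 2 = -5)
h(p, f) = -4
A(X, y) = 1 + X/836 (A(X, y) = 1 + X*(1/836) = 1 + X/836)
Y = -24 (Y = 6*(-4) = -24)
-(Y + A(2088, -1622)) = -(-24 + (1 + (1/836)*2088)) = -(-24 + (1 + 522/209)) = -(-24 + 731/209) = -1*(-4285/209) = 4285/209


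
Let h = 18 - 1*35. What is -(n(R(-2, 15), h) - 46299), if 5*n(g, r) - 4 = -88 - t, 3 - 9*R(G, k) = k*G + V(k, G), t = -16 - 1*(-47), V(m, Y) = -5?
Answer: 46322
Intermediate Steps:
t = 31 (t = -16 + 47 = 31)
R(G, k) = 8/9 - G*k/9 (R(G, k) = 1/3 - (k*G - 5)/9 = 1/3 - (G*k - 5)/9 = 1/3 - (-5 + G*k)/9 = 1/3 + (5/9 - G*k/9) = 8/9 - G*k/9)
h = -17 (h = 18 - 35 = -17)
n(g, r) = -23 (n(g, r) = 4/5 + (-88 - 1*31)/5 = 4/5 + (-88 - 31)/5 = 4/5 + (1/5)*(-119) = 4/5 - 119/5 = -23)
-(n(R(-2, 15), h) - 46299) = -(-23 - 46299) = -1*(-46322) = 46322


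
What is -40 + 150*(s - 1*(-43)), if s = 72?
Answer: 17210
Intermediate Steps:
-40 + 150*(s - 1*(-43)) = -40 + 150*(72 - 1*(-43)) = -40 + 150*(72 + 43) = -40 + 150*115 = -40 + 17250 = 17210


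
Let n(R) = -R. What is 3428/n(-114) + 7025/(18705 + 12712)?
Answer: 54249163/1790769 ≈ 30.294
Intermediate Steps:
3428/n(-114) + 7025/(18705 + 12712) = 3428/((-1*(-114))) + 7025/(18705 + 12712) = 3428/114 + 7025/31417 = 3428*(1/114) + 7025*(1/31417) = 1714/57 + 7025/31417 = 54249163/1790769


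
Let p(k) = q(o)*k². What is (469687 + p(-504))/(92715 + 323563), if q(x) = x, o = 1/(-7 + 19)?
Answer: 490855/416278 ≈ 1.1792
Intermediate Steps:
o = 1/12 ≈ 0.083333
p(k) = k²/12
(469687 + p(-504))/(92715 + 323563) = (469687 + (1/12)*(-504)²)/(92715 + 323563) = (469687 + (1/12)*254016)/416278 = (469687 + 21168)*(1/416278) = 490855*(1/416278) = 490855/416278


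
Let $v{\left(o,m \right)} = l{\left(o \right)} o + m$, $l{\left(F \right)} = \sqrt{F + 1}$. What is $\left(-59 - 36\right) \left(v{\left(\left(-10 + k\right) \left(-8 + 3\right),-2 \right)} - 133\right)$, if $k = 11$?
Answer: $12825 + 950 i \approx 12825.0 + 950.0 i$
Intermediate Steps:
$l{\left(F \right)} = \sqrt{1 + F}$
$v{\left(o,m \right)} = m + o \sqrt{1 + o}$ ($v{\left(o,m \right)} = \sqrt{1 + o} o + m = o \sqrt{1 + o} + m = m + o \sqrt{1 + o}$)
$\left(-59 - 36\right) \left(v{\left(\left(-10 + k\right) \left(-8 + 3\right),-2 \right)} - 133\right) = \left(-59 - 36\right) \left(\left(-2 + \left(-10 + 11\right) \left(-8 + 3\right) \sqrt{1 + \left(-10 + 11\right) \left(-8 + 3\right)}\right) - 133\right) = - 95 \left(\left(-2 + 1 \left(-5\right) \sqrt{1 + 1 \left(-5\right)}\right) - 133\right) = - 95 \left(\left(-2 - 5 \sqrt{1 - 5}\right) - 133\right) = - 95 \left(\left(-2 - 5 \sqrt{-4}\right) - 133\right) = - 95 \left(\left(-2 - 5 \cdot 2 i\right) - 133\right) = - 95 \left(\left(-2 - 10 i\right) - 133\right) = - 95 \left(-135 - 10 i\right) = 12825 + 950 i$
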